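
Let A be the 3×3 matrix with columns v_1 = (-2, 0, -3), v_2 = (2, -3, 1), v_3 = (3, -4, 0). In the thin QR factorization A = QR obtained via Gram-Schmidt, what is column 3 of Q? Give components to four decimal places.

e_1 = v_1/‖v_1‖ = (-2, 0, -3)/3.6056 = (-0.5547, 0.0000, -0.8321).
r_{12} = e_1·v_2 = -1.9415.
u_2 = v_2 + 1.9415·e_1 = (0.9231, -3.0000, -0.6154).
‖u_2‖ = 3.1986, so e_2 = (0.2886, -0.9379, -0.1924).
r_{13} = e_1·v_3 = -1.6641; r_{23} = e_2·v_3 = 4.6175.
u_3 = v_3 + 1.6641·e_1 − 4.6175·e_2 = (0.7444, 0.3308, -0.4962).
‖u_3‖ = 0.9538, so e_3 = (0.7804, 0.3468, -0.5203).

e_3 = (0.7804, 0.3468, -0.5203)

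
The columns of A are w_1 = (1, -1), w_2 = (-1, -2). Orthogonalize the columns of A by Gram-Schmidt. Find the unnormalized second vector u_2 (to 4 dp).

w_1 = (1, -1); ‖w_1‖ = 1.4142, so e_1 = (0.7071, -0.7071).
e_1·w_2 = 0.7071·(-1) + (-0.7071)·(-2) = 0.7071.
u_2 = w_2 − 0.7071·e_1 = (-1.5000, -1.5000).

u_2 = (-1.5000, -1.5000)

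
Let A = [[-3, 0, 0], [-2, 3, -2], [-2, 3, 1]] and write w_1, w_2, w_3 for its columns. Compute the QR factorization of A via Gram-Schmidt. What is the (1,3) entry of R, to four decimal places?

r_{13} = 0.4851

w_1 = (-3, -2, -2); ‖w_1‖ = 4.1231, so e_1 = (-0.7276, -0.4851, -0.4851).
r_{13} = e_1·w_3 = 0.4851.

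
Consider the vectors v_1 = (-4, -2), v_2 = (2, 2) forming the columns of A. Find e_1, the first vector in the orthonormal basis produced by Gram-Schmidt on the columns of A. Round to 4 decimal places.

v_1 = (-4, -2); ‖v_1‖ = 4.4721, so e_1 = (-0.8944, -0.4472).

e_1 = (-0.8944, -0.4472)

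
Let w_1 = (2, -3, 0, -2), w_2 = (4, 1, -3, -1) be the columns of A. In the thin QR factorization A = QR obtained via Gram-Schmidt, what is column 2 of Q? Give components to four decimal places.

e_2 = (0.6468, 0.4552, -0.6109, -0.0359)

w_1 = (2, -3, 0, -2); ‖w_1‖ = 4.1231, so e_1 = (0.4851, -0.7276, 0.0000, -0.4851).
e_1·w_2 = 0.4851·4 + (-0.7276)·1 + 0.0000·(-3) + (-0.4851)·(-1) = 1.6977.
u_2 = w_2 − 1.6977·e_1 = (3.1765, 2.2353, -3.0000, -0.1765).
‖u_2‖ = 4.9110, so e_2 = (0.6468, 0.4552, -0.6109, -0.0359).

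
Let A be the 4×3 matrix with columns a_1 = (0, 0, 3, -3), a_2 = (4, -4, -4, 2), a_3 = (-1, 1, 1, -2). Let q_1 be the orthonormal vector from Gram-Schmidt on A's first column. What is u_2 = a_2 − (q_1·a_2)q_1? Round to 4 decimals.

q_1 = a_1/‖a_1‖ = (0, 0, 3, -3)/4.2426 = (0.0000, 0.0000, 0.7071, -0.7071).
r_{12} = q_1·a_2 = -4.2426.
u_2 = a_2 + 4.2426·q_1 = (4.0000, -4.0000, -1.0000, -1.0000).

u_2 = (4.0000, -4.0000, -1.0000, -1.0000)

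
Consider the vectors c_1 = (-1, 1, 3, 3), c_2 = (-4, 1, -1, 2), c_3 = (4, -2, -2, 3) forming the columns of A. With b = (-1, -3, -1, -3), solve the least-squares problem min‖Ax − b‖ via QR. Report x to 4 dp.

x = (-0.7257, -0.0195, -0.2234)

c_1 = (-1, 1, 3, 3); ‖c_1‖ = 4.4721, so e_1 = (-0.2236, 0.2236, 0.6708, 0.6708).
e_1·c_2 = (-0.2236)·(-4) + 0.2236·1 + 0.6708·(-1) + 0.6708·2 = 1.7889.
u_2 = c_2 − 1.7889·e_1 = (-3.6000, 0.6000, -2.2000, 0.8000).
‖u_2‖ = 4.3359, so e_2 = (-0.8303, 0.1384, -0.5074, 0.1845).
e_1·c_3 = (-0.2236)·4 + 0.2236·(-2) + 0.6708·(-2) + 0.6708·3 = -0.6708; e_2·c_3 = (-0.8303)·4 + 0.1384·(-2) + (-0.5074)·(-2) + 0.1845·3 = -2.0296.
u_3 = c_3 + 0.6708·e_1 + 2.0296·e_2 = (2.1649, -1.5691, -2.5798, 3.8245).
‖u_3‖ = 5.3321, so e_3 = (0.4060, -0.2943, -0.4838, 0.7173).
Qᵀb = (-3.1305, 0.3690, -1.1911).
Back-substitute: x_3 = -1.1911/5.3321 = -0.2234.
x_2 = (0.3690 + 2.0296·(-0.2234))/4.3359 = -0.0195.
x_1 = (-3.1305 − 1.7889·(-0.0195) + 0.6708·(-0.2234))/4.4721 = -0.7257.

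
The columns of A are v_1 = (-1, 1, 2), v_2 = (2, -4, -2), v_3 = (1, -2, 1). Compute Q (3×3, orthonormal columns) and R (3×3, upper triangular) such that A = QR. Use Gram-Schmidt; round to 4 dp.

Q = [[-0.4082, 0.1231, 0.9045], [0.4082, -0.8616, 0.3015], [0.8165, 0.4924, 0.3015]], R = [[2.4495, -4.0825, -0.4082], [0.0000, 2.7080, 2.3387], [0.0000, 0.0000, 0.6030]]

v_1 = (-1, 1, 2); ‖v_1‖ = 2.4495, so q_1 = (-0.4082, 0.4082, 0.8165).
q_1·v_2 = (-0.4082)·2 + 0.4082·(-4) + 0.8165·(-2) = -4.0825.
u_2 = v_2 + 4.0825·q_1 = (0.3333, -2.3333, 1.3333).
‖u_2‖ = 2.7080, so q_2 = (0.1231, -0.8616, 0.4924).
q_1·v_3 = (-0.4082)·1 + 0.4082·(-2) + 0.8165·1 = -0.4082; q_2·v_3 = 0.1231·1 + (-0.8616)·(-2) + 0.4924·1 = 2.3387.
u_3 = v_3 + 0.4082·q_1 − 2.3387·q_2 = (0.5455, 0.1818, 0.1818).
‖u_3‖ = 0.6030, so q_3 = (0.9045, 0.3015, 0.3015).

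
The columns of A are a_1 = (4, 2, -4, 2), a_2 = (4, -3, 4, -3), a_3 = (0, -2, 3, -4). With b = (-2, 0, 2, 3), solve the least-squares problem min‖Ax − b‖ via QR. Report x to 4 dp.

x = (-1.1409, 0.6244, -1.7970)

e_1 = a_1/‖a_1‖ = (4, 2, -4, 2)/6.3246 = (0.6325, 0.3162, -0.6325, 0.3162).
r_{12} = e_1·a_2 = -1.8974.
u_2 = a_2 + 1.8974·e_1 = (5.2000, -2.4000, 2.8000, -2.4000).
‖u_2‖ = 6.8118, so e_2 = (0.7634, -0.3523, 0.4111, -0.3523).
r_{13} = e_1·a_3 = -3.7947; r_{23} = e_2·a_3 = 3.3472.
u_3 = a_3 + 3.7947·e_1 − 3.3472·e_2 = (-0.1552, 0.3793, -0.7759, -1.6207).
‖u_3‖ = 1.8430, so e_3 = (-0.0842, 0.2058, -0.4210, -0.8794).
Qᵀb = (-1.5811, -1.7617, -3.3117).
Back-substitute: x_3 = -3.3117/1.8430 = -1.7970.
x_2 = (-1.7617 − 3.3472·(-1.7970))/6.8118 = 0.6244.
x_1 = (-1.5811 + 1.8974·0.6244 + 3.7947·(-1.7970))/6.3246 = -1.1409.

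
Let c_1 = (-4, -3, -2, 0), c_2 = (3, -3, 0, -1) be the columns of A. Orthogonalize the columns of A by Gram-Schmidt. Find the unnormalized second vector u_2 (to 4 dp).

u_2 = (2.5862, -3.3103, -0.2069, -1.0000)

c_1 = (-4, -3, -2, 0); ‖c_1‖ = 5.3852, so q_1 = (-0.7428, -0.5571, -0.3714, 0.0000).
q_1·c_2 = (-0.7428)·3 + (-0.5571)·(-3) + (-0.3714)·0 + 0.0000·(-1) = -0.5571.
u_2 = c_2 + 0.5571·q_1 = (2.5862, -3.3103, -0.2069, -1.0000).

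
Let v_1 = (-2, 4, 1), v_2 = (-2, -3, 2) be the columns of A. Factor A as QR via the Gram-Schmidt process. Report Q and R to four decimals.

q_1 = v_1/‖v_1‖ = (-2, 4, 1)/4.5826 = (-0.4364, 0.8729, 0.2182).
r_{12} = q_1·v_2 = -1.3093.
u_2 = v_2 + 1.3093·q_1 = (-2.5714, -1.8571, 2.2857).
‖u_2‖ = 3.9097, so q_2 = (-0.6577, -0.4750, 0.5846).

Q = [[-0.4364, -0.6577], [0.8729, -0.4750], [0.2182, 0.5846]], R = [[4.5826, -1.3093], [0.0000, 3.9097]]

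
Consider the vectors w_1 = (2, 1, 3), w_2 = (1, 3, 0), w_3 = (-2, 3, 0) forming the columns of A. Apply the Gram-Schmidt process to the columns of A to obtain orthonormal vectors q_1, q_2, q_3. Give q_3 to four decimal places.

q_3 = (-0.8393, 0.2798, 0.4663)

w_1 = (2, 1, 3); ‖w_1‖ = 3.7417, so q_1 = (0.5345, 0.2673, 0.8018).
q_1·w_2 = 0.5345·1 + 0.2673·3 + 0.8018·0 = 1.3363.
u_2 = w_2 − 1.3363·q_1 = (0.2857, 2.6429, -1.0714).
‖u_2‖ = 2.8661, so q_2 = (0.0997, 0.9221, -0.3738).
q_1·w_3 = 0.5345·(-2) + 0.2673·3 + 0.8018·0 = -0.2673; q_2·w_3 = 0.0997·(-2) + 0.9221·3 + (-0.3738)·0 = 2.5670.
u_3 = w_3 + 0.2673·q_1 − 2.5670·q_2 = (-2.1130, 0.7043, 1.1739).
‖u_3‖ = 2.5178, so q_3 = (-0.8393, 0.2798, 0.4663).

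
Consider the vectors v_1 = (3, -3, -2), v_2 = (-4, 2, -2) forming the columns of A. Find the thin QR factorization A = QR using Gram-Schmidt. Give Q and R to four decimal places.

Q = [[0.6396, -0.5382], [-0.6396, 0.0234], [-0.4264, -0.8425]], R = [[4.6904, -2.9848], [0.0000, 3.8847]]

v_1 = (3, -3, -2); ‖v_1‖ = 4.6904, so e_1 = (0.6396, -0.6396, -0.4264).
e_1·v_2 = 0.6396·(-4) + (-0.6396)·2 + (-0.4264)·(-2) = -2.9848.
u_2 = v_2 + 2.9848·e_1 = (-2.0909, 0.0909, -3.2727).
‖u_2‖ = 3.8847, so e_2 = (-0.5382, 0.0234, -0.8425).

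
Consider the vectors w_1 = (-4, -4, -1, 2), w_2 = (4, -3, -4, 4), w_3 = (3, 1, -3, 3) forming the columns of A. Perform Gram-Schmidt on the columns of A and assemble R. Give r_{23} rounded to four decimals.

r_{23} = 4.6424

w_1 = (-4, -4, -1, 2); ‖w_1‖ = 6.0828, so e_1 = (-0.6576, -0.6576, -0.1644, 0.3288).
e_1·w_2 = (-0.6576)·4 + (-0.6576)·(-3) + (-0.1644)·(-4) + 0.3288·4 = 1.3152.
u_2 = w_2 − 1.3152·e_1 = (4.8649, -2.1351, -3.7838, 3.5676).
‖u_2‖ = 7.4344, so e_2 = (0.6544, -0.2872, -0.5090, 0.4799).
r_{23} = e_2·w_3 = 4.6424.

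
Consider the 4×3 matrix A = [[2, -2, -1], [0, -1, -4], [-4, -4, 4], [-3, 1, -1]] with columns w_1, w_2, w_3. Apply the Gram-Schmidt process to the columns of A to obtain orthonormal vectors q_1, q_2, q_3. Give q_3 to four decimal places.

q_3 = (-0.1692, -0.8813, 0.2075, -0.3895)

q_1 = w_1/‖w_1‖ = (2, 0, -4, -3)/5.3852 = (0.3714, 0.0000, -0.7428, -0.5571).
r_{12} = q_1·w_2 = 1.6713.
u_2 = w_2 − 1.6713·q_1 = (-2.6207, -1.0000, -2.7586, 1.9310).
‖u_2‖ = 4.3826, so q_2 = (-0.5980, -0.2282, -0.6295, 0.4406).
r_{13} = q_1·w_3 = -2.7854; r_{23} = q_2·w_3 = -1.4477.
u_3 = w_3 + 2.7854·q_1 + 1.4477·q_2 = (-0.8312, -4.3303, 1.0197, -1.9138).
‖u_3‖ = 4.9138, so q_3 = (-0.1692, -0.8813, 0.2075, -0.3895).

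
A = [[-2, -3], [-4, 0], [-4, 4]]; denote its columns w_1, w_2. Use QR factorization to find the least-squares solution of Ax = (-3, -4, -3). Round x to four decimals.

x = (1.0250, 0.2900)

q_1 = w_1/‖w_1‖ = (-2, -4, -4)/6.0000 = (-0.3333, -0.6667, -0.6667).
r_{12} = q_1·w_2 = -1.6667.
u_2 = w_2 + 1.6667·q_1 = (-3.5556, -1.1111, 2.8889).
‖u_2‖ = 4.7140, so q_2 = (-0.7542, -0.2357, 0.6128).
Qᵀb = (5.6667, 1.3671).
Back-substitute: x_2 = 1.3671/4.7140 = 0.2900.
x_1 = (5.6667 + 1.6667·0.2900)/6.0000 = 1.0250.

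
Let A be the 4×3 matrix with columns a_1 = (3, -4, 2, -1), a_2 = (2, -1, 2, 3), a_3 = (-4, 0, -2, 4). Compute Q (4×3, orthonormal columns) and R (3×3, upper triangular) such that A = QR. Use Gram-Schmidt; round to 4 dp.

a_1 = (3, -4, 2, -1); ‖a_1‖ = 5.4772, so e_1 = (0.5477, -0.7303, 0.3651, -0.1826).
e_1·a_2 = 0.5477·2 + (-0.7303)·(-1) + 0.3651·2 + (-0.1826)·3 = 2.0083.
u_2 = a_2 − 2.0083·e_1 = (0.9000, 0.4667, 1.2667, 3.3667).
‖u_2‖ = 3.7372, so e_2 = (0.2408, 0.1249, 0.3389, 0.9009).
e_1·a_3 = 0.5477·(-4) + (-0.7303)·0 + 0.3651·(-2) + (-0.1826)·4 = -3.6515; e_2·a_3 = 0.2408·(-4) + 0.1249·0 + 0.3389·(-2) + 0.9009·4 = 1.9623.
u_3 = a_3 + 3.6515·e_1 − 1.9623·e_2 = (-2.4726, -2.9117, -1.3317, 1.5656).
‖u_3‖ = 4.3378, so e_3 = (-0.5700, -0.6712, -0.3070, 0.3609).

Q = [[0.5477, 0.2408, -0.5700], [-0.7303, 0.1249, -0.6712], [0.3651, 0.3389, -0.3070], [-0.1826, 0.9009, 0.3609]], R = [[5.4772, 2.0083, -3.6515], [0.0000, 3.7372, 1.9623], [0.0000, 0.0000, 4.3378]]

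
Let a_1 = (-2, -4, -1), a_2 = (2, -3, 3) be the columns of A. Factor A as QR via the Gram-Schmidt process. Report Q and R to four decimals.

e_1 = a_1/‖a_1‖ = (-2, -4, -1)/4.5826 = (-0.4364, -0.8729, -0.2182).
r_{12} = e_1·a_2 = 1.0911.
u_2 = a_2 − 1.0911·e_1 = (2.4762, -2.0476, 3.2381).
‖u_2‖ = 4.5617, so e_2 = (0.5428, -0.4489, 0.7098).

Q = [[-0.4364, 0.5428], [-0.8729, -0.4489], [-0.2182, 0.7098]], R = [[4.5826, 1.0911], [0.0000, 4.5617]]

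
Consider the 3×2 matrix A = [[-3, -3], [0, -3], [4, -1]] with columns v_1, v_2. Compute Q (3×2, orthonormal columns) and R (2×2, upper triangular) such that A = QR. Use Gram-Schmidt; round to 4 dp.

e_1 = v_1/‖v_1‖ = (-3, 0, 4)/5.0000 = (-0.6000, 0.0000, 0.8000).
r_{12} = e_1·v_2 = 1.0000.
u_2 = v_2 − 1.0000·e_1 = (-2.4000, -3.0000, -1.8000).
‖u_2‖ = 4.2426, so e_2 = (-0.5657, -0.7071, -0.4243).

Q = [[-0.6000, -0.5657], [0.0000, -0.7071], [0.8000, -0.4243]], R = [[5.0000, 1.0000], [0.0000, 4.2426]]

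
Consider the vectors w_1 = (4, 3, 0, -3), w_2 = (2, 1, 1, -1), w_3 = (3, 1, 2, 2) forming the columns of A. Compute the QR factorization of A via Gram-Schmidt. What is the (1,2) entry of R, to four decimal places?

r_{12} = 2.4010

w_1 = (4, 3, 0, -3); ‖w_1‖ = 5.8310, so q_1 = (0.6860, 0.5145, 0.0000, -0.5145).
r_{12} = q_1·w_2 = 2.4010.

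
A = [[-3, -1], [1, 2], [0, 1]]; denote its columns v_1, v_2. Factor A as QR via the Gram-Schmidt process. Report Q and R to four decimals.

v_1 = (-3, 1, 0); ‖v_1‖ = 3.1623, so e_1 = (-0.9487, 0.3162, 0.0000).
e_1·v_2 = (-0.9487)·(-1) + 0.3162·2 + 0.0000·1 = 1.5811.
u_2 = v_2 − 1.5811·e_1 = (0.5000, 1.5000, 1.0000).
‖u_2‖ = 1.8708, so e_2 = (0.2673, 0.8018, 0.5345).

Q = [[-0.9487, 0.2673], [0.3162, 0.8018], [0.0000, 0.5345]], R = [[3.1623, 1.5811], [0.0000, 1.8708]]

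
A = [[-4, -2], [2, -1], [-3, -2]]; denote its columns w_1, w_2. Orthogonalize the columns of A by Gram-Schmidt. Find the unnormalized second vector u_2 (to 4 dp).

q_1 = w_1/‖w_1‖ = (-4, 2, -3)/5.3852 = (-0.7428, 0.3714, -0.5571).
r_{12} = q_1·w_2 = 2.2283.
u_2 = w_2 − 2.2283·q_1 = (-0.3448, -1.8276, -0.7586).

u_2 = (-0.3448, -1.8276, -0.7586)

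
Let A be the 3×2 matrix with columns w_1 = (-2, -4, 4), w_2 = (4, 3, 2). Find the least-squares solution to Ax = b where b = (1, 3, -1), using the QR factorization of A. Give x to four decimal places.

x = (-0.4333, 0.2000)

w_1 = (-2, -4, 4); ‖w_1‖ = 6.0000, so e_1 = (-0.3333, -0.6667, 0.6667).
e_1·w_2 = (-0.3333)·4 + (-0.6667)·3 + 0.6667·2 = -2.0000.
u_2 = w_2 + 2.0000·e_1 = (3.3333, 1.6667, 3.3333).
‖u_2‖ = 5.0000, so e_2 = (0.6667, 0.3333, 0.6667).
Qᵀb = (-3.0000, 1.0000).
Back-substitute: x_2 = 1.0000/5.0000 = 0.2000.
x_1 = (-3.0000 + 2.0000·0.2000)/6.0000 = -0.4333.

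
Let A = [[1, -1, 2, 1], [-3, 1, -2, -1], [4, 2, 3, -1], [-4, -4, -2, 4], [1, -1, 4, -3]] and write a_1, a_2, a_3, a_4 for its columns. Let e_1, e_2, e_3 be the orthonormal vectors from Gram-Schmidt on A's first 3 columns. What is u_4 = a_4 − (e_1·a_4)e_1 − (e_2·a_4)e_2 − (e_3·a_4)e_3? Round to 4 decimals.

u_4 = (1.0972, 0.7511, 1.0751, 0.6186, -0.6701)

a_1 = (1, -3, 4, -4, 1); ‖a_1‖ = 6.5574, so e_1 = (0.1525, -0.4575, 0.6100, -0.6100, 0.1525).
e_1·a_2 = 0.1525·(-1) + (-0.4575)·1 + 0.6100·2 + (-0.6100)·(-4) + 0.1525·(-1) = 2.8975.
u_2 = a_2 − 2.8975·e_1 = (-1.4419, 2.3256, 0.2326, -2.2326, -1.4419).
‖u_2‖ = 3.8216, so e_2 = (-0.3773, 0.6085, 0.0609, -0.5842, -0.3773).
e_1·a_3 = 0.1525·2 + (-0.4575)·(-2) + 0.6100·3 + (-0.6100)·(-2) + 0.1525·4 = 4.8800; e_2·a_3 = (-0.3773)·2 + 0.6085·(-2) + 0.0609·3 + (-0.5842)·(-2) + (-0.3773)·4 = -2.1299.
u_3 = a_3 − 4.8800·e_1 + 2.1299·e_2 = (0.4522, 1.5287, 0.1529, -0.2675, 2.4522).
‖u_3‖ = 2.9410, so e_3 = (0.1538, 0.5198, 0.0520, -0.0910, 0.8338).
e_1·a_4 = 0.1525·1 + (-0.4575)·(-1) + 0.6100·(-1) + (-0.6100)·4 + 0.1525·(-3) = -2.8975; e_2·a_4 = (-0.3773)·1 + 0.6085·(-1) + 0.0609·(-1) + (-0.5842)·4 + (-0.3773)·(-3) = -2.2516; e_3·a_4 = 0.1538·1 + 0.5198·(-1) + 0.0520·(-1) + (-0.0910)·4 + 0.8338·(-3) = -3.2832.
u_4 = a_4 + 2.8975·e_1 + 2.2516·e_2 + 3.2832·e_3 = (1.0972, 0.7511, 1.0751, 0.6186, -0.6701).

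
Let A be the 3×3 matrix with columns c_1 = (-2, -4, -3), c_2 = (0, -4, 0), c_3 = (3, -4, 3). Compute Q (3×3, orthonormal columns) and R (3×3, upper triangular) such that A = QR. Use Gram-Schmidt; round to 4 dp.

Q = [[-0.3714, 0.4120, 0.8321], [-0.7428, -0.6695, 0.0000], [-0.5571, 0.6180, -0.5547]], R = [[5.3852, 2.9711, 0.1857], [0.0000, 2.6781, 5.7683], [0.0000, 0.0000, 0.8321]]

q_1 = c_1/‖c_1‖ = (-2, -4, -3)/5.3852 = (-0.3714, -0.7428, -0.5571).
r_{12} = q_1·c_2 = 2.9711.
u_2 = c_2 − 2.9711·q_1 = (1.1034, -1.7931, 1.6552).
‖u_2‖ = 2.6781, so q_2 = (0.4120, -0.6695, 0.6180).
r_{13} = q_1·c_3 = 0.1857; r_{23} = q_2·c_3 = 5.7683.
u_3 = c_3 − 0.1857·q_1 − 5.7683·q_2 = (0.6923, 0.0000, -0.4615).
‖u_3‖ = 0.8321, so q_3 = (0.8321, 0.0000, -0.5547).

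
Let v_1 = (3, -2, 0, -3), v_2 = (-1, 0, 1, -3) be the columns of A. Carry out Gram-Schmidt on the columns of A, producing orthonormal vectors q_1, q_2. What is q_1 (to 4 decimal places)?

q_1 = (0.6396, -0.4264, 0.0000, -0.6396)

q_1 = v_1/‖v_1‖ = (3, -2, 0, -3)/4.6904 = (0.6396, -0.4264, 0.0000, -0.6396).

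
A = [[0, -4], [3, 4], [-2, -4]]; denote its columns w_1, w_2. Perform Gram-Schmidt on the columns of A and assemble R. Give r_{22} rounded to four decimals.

r_{22} = 4.1510

w_1 = (0, 3, -2); ‖w_1‖ = 3.6056, so q_1 = (0.0000, 0.8321, -0.5547).
q_1·w_2 = 0.0000·(-4) + 0.8321·4 + (-0.5547)·(-4) = 5.5470.
u_2 = w_2 − 5.5470·q_1 = (-4.0000, -0.6154, -0.9231).
r_{22} = ‖u_2‖ = 4.1510.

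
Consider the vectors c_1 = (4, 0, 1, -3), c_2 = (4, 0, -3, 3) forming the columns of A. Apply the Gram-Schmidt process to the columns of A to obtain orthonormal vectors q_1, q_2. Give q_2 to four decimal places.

q_2 = (0.5858, 0.0000, -0.5458, 0.5991)

q_1 = c_1/‖c_1‖ = (4, 0, 1, -3)/5.0990 = (0.7845, 0.0000, 0.1961, -0.5883).
r_{12} = q_1·c_2 = 0.7845.
u_2 = c_2 − 0.7845·q_1 = (3.3846, 0.0000, -3.1538, 3.4615).
‖u_2‖ = 5.7779, so q_2 = (0.5858, 0.0000, -0.5458, 0.5991).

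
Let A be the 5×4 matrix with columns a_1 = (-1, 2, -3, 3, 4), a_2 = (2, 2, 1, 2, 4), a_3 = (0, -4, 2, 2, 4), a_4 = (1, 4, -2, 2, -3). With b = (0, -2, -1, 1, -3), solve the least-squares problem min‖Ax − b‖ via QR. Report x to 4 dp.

x = (-0.1324, -0.7930, 0.7699, 0.8083)

a_1 = (-1, 2, -3, 3, 4); ‖a_1‖ = 6.2450, so q_1 = (-0.1601, 0.3203, -0.4804, 0.4804, 0.6405).
q_1·a_2 = (-0.1601)·2 + 0.3203·2 + (-0.4804)·1 + 0.4804·2 + 0.6405·4 = 3.3627.
u_2 = a_2 − 3.3627·q_1 = (2.5385, 0.9231, 2.6154, 0.3846, 1.8462).
‖u_2‖ = 4.2062, so q_2 = (0.6035, 0.2195, 0.6218, 0.0914, 0.4389).
q_1·a_3 = (-0.1601)·0 + 0.3203·(-4) + (-0.4804)·2 + 0.4804·2 + 0.6405·4 = 1.2810; q_2·a_3 = 0.6035·0 + 0.2195·(-4) + 0.6218·2 + 0.0914·2 + 0.4389·4 = 2.3043.
u_3 = a_3 − 1.2810·q_1 − 2.3043·q_2 = (-1.1855, -4.9159, 1.1826, 1.1739, 2.1681).
‖u_3‖ = 5.7488, so q_3 = (-0.2062, -0.8551, 0.2057, 0.2042, 0.3771).
q_1·a_4 = (-0.1601)·1 + 0.3203·4 + (-0.4804)·(-2) + 0.4804·2 + 0.6405·(-3) = 1.1209; q_2·a_4 = 0.6035·1 + 0.2195·4 + 0.6218·(-2) + 0.0914·2 + 0.4389·(-3) = -0.8961; q_3·a_4 = (-0.2062)·1 + (-0.8551)·4 + 0.2057·(-2) + 0.2042·2 + 0.3771·(-3) = -4.7611.
u_4 = a_4 − 1.1209·q_1 + 0.8961·q_2 + 4.7611·q_3 = (0.7385, -0.2336, 0.0751, 2.5157, -1.5290).
‖u_4‖ = 3.0450, so q_4 = (0.2425, -0.0767, 0.0247, 0.8262, -0.5021).
Qᵀb = (-1.6013, -2.2860, 0.5773, 2.4614).
Back-substitute: x_4 = 2.4614/3.0450 = 0.8083.
x_3 = (0.5773 + 4.7611·0.8083)/5.7488 = 0.7699.
x_2 = (-2.2860 − 2.3043·0.7699 + 0.8961·0.8083)/4.2062 = -0.7930.
x_1 = (-1.6013 − 3.3627·(-0.7930) − 1.2810·0.7699 − 1.1209·0.8083)/6.2450 = -0.1324.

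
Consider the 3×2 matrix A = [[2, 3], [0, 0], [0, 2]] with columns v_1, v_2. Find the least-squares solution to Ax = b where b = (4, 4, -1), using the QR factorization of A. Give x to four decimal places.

x = (2.7500, -0.5000)

e_1 = v_1/‖v_1‖ = (2, 0, 0)/2.0000 = (1.0000, 0.0000, 0.0000).
r_{12} = e_1·v_2 = 3.0000.
u_2 = v_2 − 3.0000·e_1 = (0.0000, 0.0000, 2.0000).
‖u_2‖ = 2.0000, so e_2 = (0.0000, 0.0000, 1.0000).
Qᵀb = (4.0000, -1.0000).
Back-substitute: x_2 = -1.0000/2.0000 = -0.5000.
x_1 = (4.0000 − 3.0000·(-0.5000))/2.0000 = 2.7500.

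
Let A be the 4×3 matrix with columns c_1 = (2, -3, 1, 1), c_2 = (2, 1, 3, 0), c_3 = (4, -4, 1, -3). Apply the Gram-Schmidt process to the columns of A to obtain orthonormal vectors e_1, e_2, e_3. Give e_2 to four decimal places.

e_2 = (0.4078, 0.5005, 0.7600, -0.0742)

c_1 = (2, -3, 1, 1); ‖c_1‖ = 3.8730, so e_1 = (0.5164, -0.7746, 0.2582, 0.2582).
e_1·c_2 = 0.5164·2 + (-0.7746)·1 + 0.2582·3 + 0.2582·0 = 1.0328.
u_2 = c_2 − 1.0328·e_1 = (1.4667, 1.8000, 2.7333, -0.2667).
‖u_2‖ = 3.5963, so e_2 = (0.4078, 0.5005, 0.7600, -0.0742).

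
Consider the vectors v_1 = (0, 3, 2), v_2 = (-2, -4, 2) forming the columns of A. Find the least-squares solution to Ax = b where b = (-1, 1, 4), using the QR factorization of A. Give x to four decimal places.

x = (1.2581, 0.6694)

v_1 = (0, 3, 2); ‖v_1‖ = 3.6056, so q_1 = (0.0000, 0.8321, 0.5547).
q_1·v_2 = 0.0000·(-2) + 0.8321·(-4) + 0.5547·2 = -2.2188.
u_2 = v_2 + 2.2188·q_1 = (-2.0000, -2.1538, 3.2308).
‖u_2‖ = 4.3677, so q_2 = (-0.4579, -0.4931, 0.7397).
Qᵀb = (3.0509, 2.9236).
Back-substitute: x_2 = 2.9236/4.3677 = 0.6694.
x_1 = (3.0509 + 2.2188·0.6694)/3.6056 = 1.2581.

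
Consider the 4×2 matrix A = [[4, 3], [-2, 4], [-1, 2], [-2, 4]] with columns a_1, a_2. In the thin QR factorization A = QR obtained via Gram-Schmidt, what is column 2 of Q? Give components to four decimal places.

a_1 = (4, -2, -1, -2); ‖a_1‖ = 5.0000, so q_1 = (0.8000, -0.4000, -0.2000, -0.4000).
q_1·a_2 = 0.8000·3 + (-0.4000)·4 + (-0.2000)·2 + (-0.4000)·4 = -1.2000.
u_2 = a_2 + 1.2000·q_1 = (3.9600, 3.5200, 1.7600, 3.5200).
‖u_2‖ = 6.6000, so q_2 = (0.6000, 0.5333, 0.2667, 0.5333).

q_2 = (0.6000, 0.5333, 0.2667, 0.5333)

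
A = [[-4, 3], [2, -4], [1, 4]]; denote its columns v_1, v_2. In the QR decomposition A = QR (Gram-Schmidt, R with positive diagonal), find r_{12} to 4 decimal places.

r_{12} = -3.4915

v_1 = (-4, 2, 1); ‖v_1‖ = 4.5826, so q_1 = (-0.8729, 0.4364, 0.2182).
r_{12} = q_1·v_2 = -3.4915.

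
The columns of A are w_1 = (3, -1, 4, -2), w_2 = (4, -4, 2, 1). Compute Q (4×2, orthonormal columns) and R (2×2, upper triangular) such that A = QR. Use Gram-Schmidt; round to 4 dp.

q_1 = w_1/‖w_1‖ = (3, -1, 4, -2)/5.4772 = (0.5477, -0.1826, 0.7303, -0.3651).
r_{12} = q_1·w_2 = 4.0166.
u_2 = w_2 − 4.0166·q_1 = (1.8000, -3.2667, -0.9333, 2.4667).
‖u_2‖ = 4.5680, so q_2 = (0.3940, -0.7151, -0.2043, 0.5400).

Q = [[0.5477, 0.3940], [-0.1826, -0.7151], [0.7303, -0.2043], [-0.3651, 0.5400]], R = [[5.4772, 4.0166], [0.0000, 4.5680]]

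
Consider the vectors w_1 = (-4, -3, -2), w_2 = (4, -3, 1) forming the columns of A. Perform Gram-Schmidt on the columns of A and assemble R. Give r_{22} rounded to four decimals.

r_{22} = 4.8174

e_1 = w_1/‖w_1‖ = (-4, -3, -2)/5.3852 = (-0.7428, -0.5571, -0.3714).
r_{12} = e_1·w_2 = -1.6713.
u_2 = w_2 + 1.6713·e_1 = (2.7586, -3.9310, 0.3793).
r_{22} = ‖u_2‖ = 4.8174.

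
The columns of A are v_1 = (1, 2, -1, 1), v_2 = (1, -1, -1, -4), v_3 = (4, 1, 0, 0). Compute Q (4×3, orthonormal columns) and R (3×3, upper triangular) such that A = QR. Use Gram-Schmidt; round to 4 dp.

Q = [[0.3780, 0.3844, 0.8286], [0.7559, 0.0349, -0.2511], [-0.3780, -0.3844, 0.4771], [0.3780, -0.8386, 0.1507]], R = [[2.6458, -1.5119, 2.2678], [0.0000, 4.0883, 1.5724], [0.0000, 0.0000, 3.0634]]

e_1 = v_1/‖v_1‖ = (1, 2, -1, 1)/2.6458 = (0.3780, 0.7559, -0.3780, 0.3780).
r_{12} = e_1·v_2 = -1.5119.
u_2 = v_2 + 1.5119·e_1 = (1.5714, 0.1429, -1.5714, -3.4286).
‖u_2‖ = 4.0883, so e_2 = (0.3844, 0.0349, -0.3844, -0.8386).
r_{13} = e_1·v_3 = 2.2678; r_{23} = e_2·v_3 = 1.5724.
u_3 = v_3 − 2.2678·e_1 − 1.5724·e_2 = (2.5385, -0.7692, 1.4615, 0.4615).
‖u_3‖ = 3.0634, so e_3 = (0.8286, -0.2511, 0.4771, 0.1507).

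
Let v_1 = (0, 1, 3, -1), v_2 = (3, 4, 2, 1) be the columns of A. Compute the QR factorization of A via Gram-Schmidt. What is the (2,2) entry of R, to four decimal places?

v_1 = (0, 1, 3, -1); ‖v_1‖ = 3.3166, so e_1 = (0.0000, 0.3015, 0.9045, -0.3015).
e_1·v_2 = 0.0000·3 + 0.3015·4 + 0.9045·2 + (-0.3015)·1 = 2.7136.
u_2 = v_2 − 2.7136·e_1 = (3.0000, 3.1818, -0.4545, 1.8182).
r_{22} = ‖u_2‖ = 4.7578.

r_{22} = 4.7578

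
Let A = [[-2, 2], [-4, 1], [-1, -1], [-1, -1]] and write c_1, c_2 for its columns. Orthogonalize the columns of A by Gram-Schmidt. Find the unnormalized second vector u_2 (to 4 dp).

c_1 = (-2, -4, -1, -1); ‖c_1‖ = 4.6904, so e_1 = (-0.4264, -0.8528, -0.2132, -0.2132).
e_1·c_2 = (-0.4264)·2 + (-0.8528)·1 + (-0.2132)·(-1) + (-0.2132)·(-1) = -1.2792.
u_2 = c_2 + 1.2792·e_1 = (1.4545, -0.0909, -1.2727, -1.2727).

u_2 = (1.4545, -0.0909, -1.2727, -1.2727)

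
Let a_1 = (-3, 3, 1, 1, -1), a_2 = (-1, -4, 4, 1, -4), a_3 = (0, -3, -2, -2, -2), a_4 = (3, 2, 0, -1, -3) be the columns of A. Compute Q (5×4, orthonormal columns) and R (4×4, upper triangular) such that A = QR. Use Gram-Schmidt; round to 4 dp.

q_1 = a_1/‖a_1‖ = (-3, 3, 1, 1, -1)/4.5826 = (-0.6547, 0.6547, 0.2182, 0.2182, -0.2182).
r_{12} = q_1·a_2 = 0.0000.
u_2 = a_2 + 0.0000·q_1 = (-1.0000, -4.0000, 4.0000, 1.0000, -4.0000).
‖u_2‖ = 7.0711, so q_2 = (-0.1414, -0.5657, 0.5657, 0.1414, -0.5657).
r_{13} = q_1·a_3 = -2.4004; r_{23} = q_2·a_3 = 1.4142.
u_3 = a_3 + 2.4004·q_1 − 1.4142·q_2 = (-1.3714, -0.6286, -2.2762, -1.6762, -1.7238).
‖u_3‖ = 3.6384, so q_3 = (-0.3769, -0.1728, -0.6256, -0.4607, -0.4738).
r_{14} = q_1·a_4 = -0.2182; r_{24} = q_2·a_4 = 0.0000; r_{34} = q_3·a_4 = 0.4057.
u_4 = a_4 + 0.2182·q_1 + 0.0000·q_2 − 0.4057·q_3 = (3.0101, 2.2129, 0.3014, -0.7655, -2.8554).
‖u_4‖ = 4.7737, so q_4 = (0.6306, 0.4636, 0.0631, -0.1604, -0.5982).

Q = [[-0.6547, -0.1414, -0.3769, 0.6306], [0.6547, -0.5657, -0.1728, 0.4636], [0.2182, 0.5657, -0.6256, 0.0631], [0.2182, 0.1414, -0.4607, -0.1604], [-0.2182, -0.5657, -0.4738, -0.5982]], R = [[4.5826, 0.0000, -2.4004, -0.2182], [0.0000, 7.0711, 1.4142, 0.0000], [0.0000, 0.0000, 3.6384, 0.4057], [0.0000, 0.0000, 0.0000, 4.7737]]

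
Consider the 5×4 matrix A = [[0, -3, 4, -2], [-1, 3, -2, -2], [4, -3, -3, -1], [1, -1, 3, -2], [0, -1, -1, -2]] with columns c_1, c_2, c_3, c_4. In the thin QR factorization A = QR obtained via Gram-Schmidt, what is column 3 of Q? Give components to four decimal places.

q_3 = (0.1251, 0.0177, -0.1980, 0.8096, -0.5379)

c_1 = (0, -1, 4, 1, 0); ‖c_1‖ = 4.2426, so q_1 = (0.0000, -0.2357, 0.9428, 0.2357, 0.0000).
q_1·c_2 = 0.0000·(-3) + (-0.2357)·3 + 0.9428·(-3) + 0.2357·(-1) + 0.0000·(-1) = -3.7712.
u_2 = c_2 + 3.7712·q_1 = (-3.0000, 2.1111, 0.5556, -0.1111, -1.0000).
‖u_2‖ = 3.8442, so q_2 = (-0.7804, 0.5492, 0.1445, -0.0289, -0.2601).
q_1·c_3 = 0.0000·4 + (-0.2357)·(-2) + 0.9428·(-3) + 0.2357·3 + 0.0000·(-1) = -1.6499; q_2·c_3 = (-0.7804)·4 + 0.5492·(-2) + 0.1445·(-3) + (-0.0289)·3 + (-0.2601)·(-1) = -4.4801.
u_3 = c_3 + 1.6499·q_1 + 4.4801·q_2 = (0.5038, 0.0714, -0.7970, 3.2594, -2.1654).
‖u_3‖ = 4.0258, so q_3 = (0.1251, 0.0177, -0.1980, 0.8096, -0.5379).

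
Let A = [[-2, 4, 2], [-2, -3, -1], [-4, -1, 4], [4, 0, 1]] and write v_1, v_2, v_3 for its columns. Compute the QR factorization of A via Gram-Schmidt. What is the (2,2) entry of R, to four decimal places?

r_{22} = 5.0892

v_1 = (-2, -2, -4, 4); ‖v_1‖ = 6.3246, so e_1 = (-0.3162, -0.3162, -0.6325, 0.6325).
e_1·v_2 = (-0.3162)·4 + (-0.3162)·(-3) + (-0.6325)·(-1) + 0.6325·0 = 0.3162.
u_2 = v_2 − 0.3162·e_1 = (4.1000, -2.9000, -0.8000, -0.2000).
r_{22} = ‖u_2‖ = 5.0892.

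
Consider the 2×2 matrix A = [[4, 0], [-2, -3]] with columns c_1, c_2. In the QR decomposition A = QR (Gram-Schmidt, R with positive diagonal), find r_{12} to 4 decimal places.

c_1 = (4, -2); ‖c_1‖ = 4.4721, so q_1 = (0.8944, -0.4472).
r_{12} = q_1·c_2 = 1.3416.

r_{12} = 1.3416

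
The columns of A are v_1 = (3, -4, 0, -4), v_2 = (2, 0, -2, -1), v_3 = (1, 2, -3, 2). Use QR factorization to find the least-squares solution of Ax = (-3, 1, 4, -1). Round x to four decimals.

e_1 = v_1/‖v_1‖ = (3, -4, 0, -4)/6.4031 = (0.4685, -0.6247, 0.0000, -0.6247).
r_{12} = e_1·v_2 = 1.5617.
u_2 = v_2 − 1.5617·e_1 = (1.2683, 0.9756, -2.0000, -0.0244).
‖u_2‖ = 2.5614, so e_2 = (0.4951, 0.3809, -0.7808, -0.0095).
r_{13} = e_1·v_3 = -2.0303; r_{23} = e_2·v_3 = 3.5803.
u_3 = v_3 + 2.0303·e_1 − 3.5803·e_2 = (0.1784, -0.6320, -0.2045, 0.7658).
‖u_3‖ = 1.0293, so e_3 = (0.1734, -0.6140, -0.1986, 0.7440).
Qᵀb = (-1.4056, -4.2183, -2.6726).
Back-substitute: x_3 = -2.6726/1.0293 = -2.5965.
x_2 = (-4.2183 − 3.5803·(-2.5965))/2.5614 = 1.9825.
x_1 = (-1.4056 − 1.5617·1.9825 + 2.0303·(-2.5965))/6.4031 = -1.5263.

x = (-1.5263, 1.9825, -2.5965)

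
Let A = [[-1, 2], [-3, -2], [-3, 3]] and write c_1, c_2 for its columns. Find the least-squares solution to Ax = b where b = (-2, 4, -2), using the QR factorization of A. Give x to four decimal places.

c_1 = (-1, -3, -3); ‖c_1‖ = 4.3589, so q_1 = (-0.2294, -0.6882, -0.6882).
q_1·c_2 = (-0.2294)·2 + (-0.6882)·(-2) + (-0.6882)·3 = -1.1471.
u_2 = c_2 + 1.1471·q_1 = (1.7368, -2.7895, 2.2105).
‖u_2‖ = 3.9603, so q_2 = (0.4386, -0.7044, 0.5582).
Qᵀb = (-0.9177, -4.8109).
Back-substitute: x_2 = -4.8109/3.9603 = -1.2148.
x_1 = (-0.9177 + 1.1471·(-1.2148))/4.3589 = -0.5302.

x = (-0.5302, -1.2148)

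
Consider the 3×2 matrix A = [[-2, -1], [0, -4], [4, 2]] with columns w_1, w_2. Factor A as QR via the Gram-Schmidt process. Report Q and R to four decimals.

w_1 = (-2, 0, 4); ‖w_1‖ = 4.4721, so q_1 = (-0.4472, 0.0000, 0.8944).
q_1·w_2 = (-0.4472)·(-1) + 0.0000·(-4) + 0.8944·2 = 2.2361.
u_2 = w_2 − 2.2361·q_1 = (0.0000, -4.0000, 0.0000).
‖u_2‖ = 4.0000, so q_2 = (0.0000, -1.0000, 0.0000).

Q = [[-0.4472, 0.0000], [0.0000, -1.0000], [0.8944, 0.0000]], R = [[4.4721, 2.2361], [0.0000, 4.0000]]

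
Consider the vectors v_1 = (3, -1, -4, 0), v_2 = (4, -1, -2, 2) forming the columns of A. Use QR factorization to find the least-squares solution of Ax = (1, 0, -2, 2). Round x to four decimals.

x = (0.1100, 0.3876)

v_1 = (3, -1, -4, 0); ‖v_1‖ = 5.0990, so q_1 = (0.5883, -0.1961, -0.7845, 0.0000).
q_1·v_2 = 0.5883·4 + (-0.1961)·(-1) + (-0.7845)·(-2) + 0.0000·2 = 4.1184.
u_2 = v_2 − 4.1184·q_1 = (1.5769, -0.1923, 1.2308, 2.0000).
‖u_2‖ = 2.8352, so q_2 = (0.5562, -0.0678, 0.4341, 0.7054).
Qᵀb = (2.1573, 1.0988).
Back-substitute: x_2 = 1.0988/2.8352 = 0.3876.
x_1 = (2.1573 − 4.1184·0.3876)/5.0990 = 0.1100.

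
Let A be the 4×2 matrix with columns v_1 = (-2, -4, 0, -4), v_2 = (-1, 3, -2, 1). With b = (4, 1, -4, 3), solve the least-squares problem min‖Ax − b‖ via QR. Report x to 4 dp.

x = (-0.6395, 0.0698)

e_1 = v_1/‖v_1‖ = (-2, -4, 0, -4)/6.0000 = (-0.3333, -0.6667, 0.0000, -0.6667).
r_{12} = e_1·v_2 = -2.3333.
u_2 = v_2 + 2.3333·e_1 = (-1.7778, 1.4444, -2.0000, -0.5556).
‖u_2‖ = 3.0912, so e_2 = (-0.5751, 0.4673, -0.6470, -0.1797).
Qᵀb = (-4.0000, 0.2157).
Back-substitute: x_2 = 0.2157/3.0912 = 0.0698.
x_1 = (-4.0000 + 2.3333·0.0698)/6.0000 = -0.6395.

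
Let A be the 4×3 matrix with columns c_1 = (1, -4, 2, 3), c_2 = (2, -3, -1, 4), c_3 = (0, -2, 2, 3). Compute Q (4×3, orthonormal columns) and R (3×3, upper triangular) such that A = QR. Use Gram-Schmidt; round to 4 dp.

c_1 = (1, -4, 2, 3); ‖c_1‖ = 5.4772, so e_1 = (0.1826, -0.7303, 0.3651, 0.5477).
e_1·c_2 = 0.1826·2 + (-0.7303)·(-3) + 0.3651·(-1) + 0.5477·4 = 4.3818.
u_2 = c_2 − 4.3818·e_1 = (1.2000, 0.2000, -2.6000, 1.6000).
‖u_2‖ = 3.2863, so e_2 = (0.3651, 0.0609, -0.7912, 0.4869).
e_1·c_3 = 0.1826·0 + (-0.7303)·(-2) + 0.3651·2 + 0.5477·3 = 3.8341; e_2·c_3 = 0.3651·0 + 0.0609·(-2) + (-0.7912)·2 + 0.4869·3 = -0.2434.
u_3 = c_3 − 3.8341·e_1 + 0.2434·e_2 = (-0.6111, 0.8148, 0.4074, 1.0185).
‖u_3‖ = 1.4969, so e_3 = (-0.4082, 0.5443, 0.2722, 0.6804).

Q = [[0.1826, 0.3651, -0.4082], [-0.7303, 0.0609, 0.5443], [0.3651, -0.7912, 0.2722], [0.5477, 0.4869, 0.6804]], R = [[5.4772, 4.3818, 3.8341], [0.0000, 3.2863, -0.2434], [0.0000, 0.0000, 1.4969]]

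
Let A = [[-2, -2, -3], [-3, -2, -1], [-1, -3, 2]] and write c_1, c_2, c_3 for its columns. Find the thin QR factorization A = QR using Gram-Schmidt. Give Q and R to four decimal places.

c_1 = (-2, -3, -1); ‖c_1‖ = 3.7417, so q_1 = (-0.5345, -0.8018, -0.2673).
q_1·c_2 = (-0.5345)·(-2) + (-0.8018)·(-2) + (-0.2673)·(-3) = 3.4744.
u_2 = c_2 − 3.4744·q_1 = (-0.1429, 0.7857, -2.0714).
‖u_2‖ = 2.2200, so q_2 = (-0.0643, 0.3539, -0.9331).
q_1·c_3 = (-0.5345)·(-3) + (-0.8018)·(-1) + (-0.2673)·2 = 1.8708; q_2·c_3 = (-0.0643)·(-3) + 0.3539·(-1) + (-0.9331)·2 = -2.0270.
u_3 = c_3 − 1.8708·q_1 + 2.0270·q_2 = (-2.1304, 1.2174, 0.6087).
‖u_3‖ = 2.5281, so q_3 = (-0.8427, 0.4815, 0.2408).

Q = [[-0.5345, -0.0643, -0.8427], [-0.8018, 0.3539, 0.4815], [-0.2673, -0.9331, 0.2408]], R = [[3.7417, 3.4744, 1.8708], [0.0000, 2.2200, -2.0270], [0.0000, 0.0000, 2.5281]]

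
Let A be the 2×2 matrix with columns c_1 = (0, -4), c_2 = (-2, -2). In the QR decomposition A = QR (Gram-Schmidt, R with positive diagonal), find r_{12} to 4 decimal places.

r_{12} = 2.0000

c_1 = (0, -4); ‖c_1‖ = 4.0000, so q_1 = (0.0000, -1.0000).
r_{12} = q_1·c_2 = 2.0000.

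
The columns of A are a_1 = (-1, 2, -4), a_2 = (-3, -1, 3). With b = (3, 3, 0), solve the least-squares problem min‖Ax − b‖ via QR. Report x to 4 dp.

e_1 = a_1/‖a_1‖ = (-1, 2, -4)/4.5826 = (-0.2182, 0.4364, -0.8729).
r_{12} = e_1·a_2 = -2.4004.
u_2 = a_2 + 2.4004·e_1 = (-3.5238, 0.0476, 0.9048).
‖u_2‖ = 3.6384, so e_2 = (-0.9685, 0.0131, 0.2487).
Qᵀb = (0.6547, -2.8662).
Back-substitute: x_2 = -2.8662/3.6384 = -0.7878.
x_1 = (0.6547 + 2.4004·(-0.7878))/4.5826 = -0.2698.

x = (-0.2698, -0.7878)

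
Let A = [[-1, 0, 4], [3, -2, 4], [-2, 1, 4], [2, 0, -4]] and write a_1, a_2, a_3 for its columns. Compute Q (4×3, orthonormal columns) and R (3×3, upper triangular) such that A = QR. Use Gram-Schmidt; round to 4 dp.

Q = [[-0.2357, -0.3698, 0.2691], [0.7071, -0.5547, 0.4036], [-0.4714, 0.0925, 0.8072], [0.4714, 0.7396, 0.3363]], R = [[4.2426, -1.8856, -1.8856], [0.0000, 1.2019, -6.2866], [0.0000, 0.0000, 4.5742]]

a_1 = (-1, 3, -2, 2); ‖a_1‖ = 4.2426, so q_1 = (-0.2357, 0.7071, -0.4714, 0.4714).
q_1·a_2 = (-0.2357)·0 + 0.7071·(-2) + (-0.4714)·1 + 0.4714·0 = -1.8856.
u_2 = a_2 + 1.8856·q_1 = (-0.4444, -0.6667, 0.1111, 0.8889).
‖u_2‖ = 1.2019, so q_2 = (-0.3698, -0.5547, 0.0925, 0.7396).
q_1·a_3 = (-0.2357)·4 + 0.7071·4 + (-0.4714)·4 + 0.4714·(-4) = -1.8856; q_2·a_3 = (-0.3698)·4 + (-0.5547)·4 + 0.0925·4 + 0.7396·(-4) = -6.2866.
u_3 = a_3 + 1.8856·q_1 + 6.2866·q_2 = (1.2308, 1.8462, 3.6923, 1.5385).
‖u_3‖ = 4.5742, so q_3 = (0.2691, 0.4036, 0.8072, 0.3363).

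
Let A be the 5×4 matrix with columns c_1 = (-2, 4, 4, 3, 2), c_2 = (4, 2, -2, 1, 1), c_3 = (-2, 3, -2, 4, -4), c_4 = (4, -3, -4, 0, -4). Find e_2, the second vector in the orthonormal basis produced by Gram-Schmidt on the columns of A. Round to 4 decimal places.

e_2 = (0.7632, 0.4418, -0.3454, 0.2330, 0.2209)

e_1 = c_1/‖c_1‖ = (-2, 4, 4, 3, 2)/7.0000 = (-0.2857, 0.5714, 0.5714, 0.4286, 0.2857).
r_{12} = e_1·c_2 = -0.4286.
u_2 = c_2 + 0.4286·e_1 = (3.8776, 2.2449, -1.7551, 1.1837, 1.1224).
‖u_2‖ = 5.0810, so e_2 = (0.7632, 0.4418, -0.3454, 0.2330, 0.2209).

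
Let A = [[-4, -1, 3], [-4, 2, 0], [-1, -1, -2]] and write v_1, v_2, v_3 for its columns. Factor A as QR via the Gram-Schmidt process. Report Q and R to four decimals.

Q = [[-0.6963, -0.5698, 0.4364], [-0.6963, 0.6838, -0.2182], [-0.1741, -0.4558, -0.8729]], R = [[5.7446, -0.5222, -1.7408], [0.0000, 2.3932, -0.7977], [0.0000, 0.0000, 3.0551]]

v_1 = (-4, -4, -1); ‖v_1‖ = 5.7446, so e_1 = (-0.6963, -0.6963, -0.1741).
e_1·v_2 = (-0.6963)·(-1) + (-0.6963)·2 + (-0.1741)·(-1) = -0.5222.
u_2 = v_2 + 0.5222·e_1 = (-1.3636, 1.6364, -1.0909).
‖u_2‖ = 2.3932, so e_2 = (-0.5698, 0.6838, -0.4558).
e_1·v_3 = (-0.6963)·3 + (-0.6963)·0 + (-0.1741)·(-2) = -1.7408; e_2·v_3 = (-0.5698)·3 + 0.6838·0 + (-0.4558)·(-2) = -0.7977.
u_3 = v_3 + 1.7408·e_1 + 0.7977·e_2 = (1.3333, -0.6667, -2.6667).
‖u_3‖ = 3.0551, so e_3 = (0.4364, -0.2182, -0.8729).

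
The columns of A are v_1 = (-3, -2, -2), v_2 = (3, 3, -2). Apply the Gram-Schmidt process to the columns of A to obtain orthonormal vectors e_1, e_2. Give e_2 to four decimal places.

v_1 = (-3, -2, -2); ‖v_1‖ = 4.1231, so e_1 = (-0.7276, -0.4851, -0.4851).
e_1·v_2 = (-0.7276)·3 + (-0.4851)·3 + (-0.4851)·(-2) = -2.6679.
u_2 = v_2 + 2.6679·e_1 = (1.0588, 1.7059, -3.2941).
‖u_2‖ = 3.8578, so e_2 = (0.2745, 0.4422, -0.8539).

e_2 = (0.2745, 0.4422, -0.8539)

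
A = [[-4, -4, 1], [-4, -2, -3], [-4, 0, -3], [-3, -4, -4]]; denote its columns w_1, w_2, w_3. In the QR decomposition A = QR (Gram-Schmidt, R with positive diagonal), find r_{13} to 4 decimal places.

w_1 = (-4, -4, -4, -3); ‖w_1‖ = 7.5498, so q_1 = (-0.5298, -0.5298, -0.5298, -0.3974).
r_{13} = q_1·w_3 = 4.2385.

r_{13} = 4.2385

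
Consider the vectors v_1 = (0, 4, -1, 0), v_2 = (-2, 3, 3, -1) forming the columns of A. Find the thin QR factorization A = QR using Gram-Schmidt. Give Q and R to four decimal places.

v_1 = (0, 4, -1, 0); ‖v_1‖ = 4.1231, so e_1 = (0.0000, 0.9701, -0.2425, 0.0000).
e_1·v_2 = 0.0000·(-2) + 0.9701·3 + (-0.2425)·3 + 0.0000·(-1) = 2.1828.
u_2 = v_2 − 2.1828·e_1 = (-2.0000, 0.8824, 3.5294, -1.0000).
‖u_2‖ = 4.2703, so e_2 = (-0.4684, 0.2066, 0.8265, -0.2342).

Q = [[0.0000, -0.4684], [0.9701, 0.2066], [-0.2425, 0.8265], [0.0000, -0.2342]], R = [[4.1231, 2.1828], [0.0000, 4.2703]]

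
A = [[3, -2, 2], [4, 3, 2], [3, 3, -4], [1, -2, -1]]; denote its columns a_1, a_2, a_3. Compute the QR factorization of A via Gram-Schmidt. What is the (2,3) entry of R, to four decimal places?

e_1 = a_1/‖a_1‖ = (3, 4, 3, 1)/5.9161 = (0.5071, 0.6761, 0.5071, 0.1690).
r_{12} = e_1·a_2 = 2.1974.
u_2 = a_2 − 2.1974·e_1 = (-3.1143, 1.5143, 1.8857, -2.3714).
‖u_2‖ = 4.6012, so e_2 = (-0.6768, 0.3291, 0.4098, -0.5154).
r_{23} = e_2·a_3 = -1.8194.

r_{23} = -1.8194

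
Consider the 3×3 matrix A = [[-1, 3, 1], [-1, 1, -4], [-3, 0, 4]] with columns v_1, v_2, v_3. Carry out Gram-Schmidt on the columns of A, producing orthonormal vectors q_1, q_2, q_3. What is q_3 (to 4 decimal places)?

q_3 = (0.3094, -0.9283, 0.2063)

v_1 = (-1, -1, -3); ‖v_1‖ = 3.3166, so q_1 = (-0.3015, -0.3015, -0.9045).
q_1·v_2 = (-0.3015)·3 + (-0.3015)·1 + (-0.9045)·0 = -1.2060.
u_2 = v_2 + 1.2060·q_1 = (2.6364, 0.6364, -1.0909).
‖u_2‖ = 2.9233, so q_2 = (0.9019, 0.2177, -0.3732).
q_1·v_3 = (-0.3015)·1 + (-0.3015)·(-4) + (-0.9045)·4 = -2.7136; q_2·v_3 = 0.9019·1 + 0.2177·(-4) + (-0.3732)·4 = -1.4616.
u_3 = v_3 + 2.7136·q_1 + 1.4616·q_2 = (1.5000, -4.5000, 1.0000).
‖u_3‖ = 4.8477, so q_3 = (0.3094, -0.9283, 0.2063).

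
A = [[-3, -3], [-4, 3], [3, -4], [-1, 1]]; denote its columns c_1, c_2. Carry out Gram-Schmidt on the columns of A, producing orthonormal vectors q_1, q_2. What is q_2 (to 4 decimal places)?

q_2 = (-0.8308, 0.2226, -0.4996, 0.1032)

c_1 = (-3, -4, 3, -1); ‖c_1‖ = 5.9161, so q_1 = (-0.5071, -0.6761, 0.5071, -0.1690).
q_1·c_2 = (-0.5071)·(-3) + (-0.6761)·3 + 0.5071·(-4) + (-0.1690)·1 = -2.7045.
u_2 = c_2 + 2.7045·q_1 = (-4.3714, 1.1714, -2.6286, 0.5429).
‖u_2‖ = 5.2617, so q_2 = (-0.8308, 0.2226, -0.4996, 0.1032).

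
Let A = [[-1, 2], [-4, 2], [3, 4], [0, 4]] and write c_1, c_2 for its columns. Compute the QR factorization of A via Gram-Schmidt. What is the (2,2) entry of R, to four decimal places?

c_1 = (-1, -4, 3, 0); ‖c_1‖ = 5.0990, so q_1 = (-0.1961, -0.7845, 0.5883, 0.0000).
q_1·c_2 = (-0.1961)·2 + (-0.7845)·2 + 0.5883·4 + 0.0000·4 = 0.3922.
u_2 = c_2 − 0.3922·q_1 = (2.0769, 2.3077, 3.7692, 4.0000).
r_{22} = ‖u_2‖ = 6.3124.

r_{22} = 6.3124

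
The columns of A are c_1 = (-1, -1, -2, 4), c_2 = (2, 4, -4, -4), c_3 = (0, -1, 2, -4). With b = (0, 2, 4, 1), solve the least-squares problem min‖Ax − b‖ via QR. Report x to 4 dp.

x = (-2.4753, -0.7431, -2.0027)

c_1 = (-1, -1, -2, 4); ‖c_1‖ = 4.6904, so e_1 = (-0.2132, -0.2132, -0.4264, 0.8528).
e_1·c_2 = (-0.2132)·2 + (-0.2132)·4 + (-0.4264)·(-4) + 0.8528·(-4) = -2.9848.
u_2 = c_2 + 2.9848·e_1 = (1.3636, 3.3636, -5.2727, -1.4545).
‖u_2‖ = 6.5644, so e_2 = (0.2077, 0.5124, -0.8032, -0.2216).
e_1·c_3 = (-0.2132)·0 + (-0.2132)·(-1) + (-0.4264)·2 + 0.8528·(-4) = -4.0508; e_2·c_3 = 0.2077·0 + 0.5124·(-1) + (-0.8032)·2 + (-0.2216)·(-4) = -1.2325.
u_3 = c_3 + 4.0508·e_1 + 1.2325·e_2 = (-0.6076, -1.2321, -0.7173, -0.8186).
‖u_3‖ = 1.7526, so e_3 = (-0.3467, -0.7030, -0.4093, -0.4670).
Qᵀb = (-1.2792, -2.4097, -3.5101).
Back-substitute: x_3 = -3.5101/1.7526 = -2.0027.
x_2 = (-2.4097 + 1.2325·(-2.0027))/6.5644 = -0.7431.
x_1 = (-1.2792 + 2.9848·(-0.7431) + 4.0508·(-2.0027))/4.6904 = -2.4753.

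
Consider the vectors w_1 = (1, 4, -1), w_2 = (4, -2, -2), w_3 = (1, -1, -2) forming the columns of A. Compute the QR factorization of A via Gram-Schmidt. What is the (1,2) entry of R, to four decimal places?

w_1 = (1, 4, -1); ‖w_1‖ = 4.2426, so q_1 = (0.2357, 0.9428, -0.2357).
r_{12} = q_1·w_2 = -0.4714.

r_{12} = -0.4714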